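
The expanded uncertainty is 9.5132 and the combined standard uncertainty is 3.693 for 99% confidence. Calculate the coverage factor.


k = U / uc
k = 9.5132 / 3.693
k = 2.576

2.576


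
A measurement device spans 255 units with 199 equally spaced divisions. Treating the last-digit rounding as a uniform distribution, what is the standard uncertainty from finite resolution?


resolution = range / divisions
resolution = 255 / 199 = 1.281407
u_res = resolution / (2*sqrt(3))
u_res = 1.281407 / 3.4641016
u_res = 0.3699

0.3699


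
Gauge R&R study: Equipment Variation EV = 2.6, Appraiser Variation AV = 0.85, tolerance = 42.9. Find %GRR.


GRR = sqrt(EV^2 + AV^2) = sqrt(2.6^2 + 0.85^2) = 2.7354159
%GRR = GRR / tol * 100 = 2.7354159 / 42.9 * 100
%GRR = 6.3763

6.3763


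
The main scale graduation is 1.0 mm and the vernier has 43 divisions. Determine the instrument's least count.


LC = MSD / n_div
= 1.0 / 43
= 0.0233

0.0233


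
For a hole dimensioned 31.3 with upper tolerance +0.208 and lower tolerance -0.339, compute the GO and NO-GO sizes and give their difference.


GO = nominal - lower_tol (smallest hole = maximum material condition)
GO = 31.3 - 0.339 = 30.961
NO-GO = nominal + upper_tol (largest hole = least material condition)
NO-GO = 31.3 + 0.208 = 31.508
spread = NO-GO - GO = 31.508 - 30.961 = 0.5470

0.5470


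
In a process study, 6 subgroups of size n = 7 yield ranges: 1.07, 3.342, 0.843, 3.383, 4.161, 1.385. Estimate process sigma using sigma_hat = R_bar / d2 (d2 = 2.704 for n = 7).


R_bar = (1.07 + 3.342 + 0.843 + 3.383 + 4.161 + 1.385) / 6
R_bar = 14.184 / 6 = 2.364
sigma_hat = R_bar / d2 = 2.364 / 2.704 = 0.8743

0.8743


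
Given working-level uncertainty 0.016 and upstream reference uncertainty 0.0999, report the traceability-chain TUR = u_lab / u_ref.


TUR = u_lab / u_ref
= 0.016 / 0.0999
= 0.1602

0.1602


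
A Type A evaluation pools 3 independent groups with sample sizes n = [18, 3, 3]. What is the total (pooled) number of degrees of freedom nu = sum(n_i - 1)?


nu = sum_i (n_i - 1)
nu = ((18 - 1) + (3 - 1) + (3 - 1))
nu = 17 + 2 + 2
nu = 21

21


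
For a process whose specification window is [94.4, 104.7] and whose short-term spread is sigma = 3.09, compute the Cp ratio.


Cp = (USL - LSL) / (6 * sigma)
= (104.7 - 94.4) / (6 * 3.09)
= 10.3000 / 18.5400
= 0.5556

0.5556


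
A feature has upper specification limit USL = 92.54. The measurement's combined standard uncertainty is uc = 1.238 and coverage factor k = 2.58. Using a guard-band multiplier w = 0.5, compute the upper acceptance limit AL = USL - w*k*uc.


U = k * uc = 2.58 * 1.238 = 3.19404
guard band g = w * U = 0.5 * 3.19404 = 1.59702
AL = USL - g = 92.54 - 1.59702
AL = 90.9430

90.9430


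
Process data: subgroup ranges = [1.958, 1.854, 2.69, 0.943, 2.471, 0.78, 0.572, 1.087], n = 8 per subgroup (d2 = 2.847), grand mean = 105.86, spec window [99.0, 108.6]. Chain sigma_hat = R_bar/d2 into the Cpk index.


R_bar = (1.958 + 1.854 + 2.69 + 0.943 + 2.471 + 0.78 + 0.572 + 1.087) / 8 = 1.544375
sigma = R_bar / d2 = 1.544375 / 2.847 = 0.54245697
Cp = (USL - LSL)/(6*sigma) = (108.6 - 99.0)/(6*0.54245697) = 2.9495
Cpu = (108.6 - 105.86)/(3*0.54245697) = 1.6837
Cpl = (105.86 - 99.0)/(3*0.54245697) = 4.2154
Cpk = min(Cpu, Cpl) = 1.6837

1.6837


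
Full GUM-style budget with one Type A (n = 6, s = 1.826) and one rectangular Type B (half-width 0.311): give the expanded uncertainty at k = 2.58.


u_A = s / sqrt(n) = 1.826 / sqrt(6) = 0.74546138
u_B = half_width / sqrt(3) = 0.311 / sqrt(3) = 0.17955593
uc = sqrt(u_A^2 + u_B^2) = sqrt(0.74546138^2 + 0.17955593^2) = 0.76678093
U = k * uc = 2.58 * 0.76678093
U = 1.9783

1.9783


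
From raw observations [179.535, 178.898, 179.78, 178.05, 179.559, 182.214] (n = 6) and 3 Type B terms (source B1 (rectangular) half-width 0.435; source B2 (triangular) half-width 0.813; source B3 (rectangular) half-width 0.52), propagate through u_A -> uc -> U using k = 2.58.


mean = (179.535 + 178.898 + 179.78 + 178.05 + 179.559 + 182.214) / 6 = 179.6726667
s = sqrt(sum((x - mean)^2)/(n-1)) = 1.3953439
u_A = s / sqrt(n) = 1.3953439 / sqrt(6) = 0.56964676
u_B1 = 0.435 / sqrt(3) = 0.25114737
u_B2 = 0.813 / sqrt(6) = 0.33190586
u_B3 = 0.52 / sqrt(3) = 0.30022214
uc = sqrt(0.56964676^2 + 0.25114737^2 + 0.33190586^2 + 0.30022214^2) = 0.76672503
U = k * uc = 2.58 * 0.76672503
U = 1.9782

1.9782


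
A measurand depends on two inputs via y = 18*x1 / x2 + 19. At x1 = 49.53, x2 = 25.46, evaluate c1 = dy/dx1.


y = 18*x1 / x2 + 19
dy/dx1 = 18/x2
Evaluate at x2 = 25.46: c1 = 18 / 25.46
c1 = 0.7070

0.7070


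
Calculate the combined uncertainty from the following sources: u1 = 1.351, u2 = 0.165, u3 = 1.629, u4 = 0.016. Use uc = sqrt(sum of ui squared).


uc = sqrt(1.351^2 + 0.165^2 + 1.629^2 + 0.016^2)
uc = sqrt(4.506323)
uc = 2.1228

2.1228


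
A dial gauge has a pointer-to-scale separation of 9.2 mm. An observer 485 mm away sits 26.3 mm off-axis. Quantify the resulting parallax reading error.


error = h * offset / d
= 9.2 * 26.3 / 485
= 0.4989

0.4989


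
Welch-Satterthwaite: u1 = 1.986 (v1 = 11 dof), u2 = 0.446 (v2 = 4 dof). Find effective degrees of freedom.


uc = sqrt(u1^2 + u2^2) = sqrt(1.986^2 + 0.446^2) = 2.0354636
v_eff = uc^4 / (u1^4/v1 + u2^4/v2)
= 2.0354636^4 / (1.986^4/11 + 0.446^4/4)
= 17.165378 / 1.4241357
v_eff = 12.0532

12.0532


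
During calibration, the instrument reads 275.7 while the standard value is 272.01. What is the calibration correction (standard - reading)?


Correction = standard - reading
= 272.01 - 275.7
= -3.6900

-3.6900


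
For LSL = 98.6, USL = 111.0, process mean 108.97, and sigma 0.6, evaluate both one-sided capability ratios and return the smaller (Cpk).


Cpu = (USL - mean) / (3*sigma) = (111.0 - 108.97) / (3*0.6) = 1.1278
Cpl = (mean - LSL) / (3*sigma) = (108.97 - 98.6) / (3*0.6) = 5.7611
Cpk = min(Cpu, Cpl) = 1.1278

1.1278


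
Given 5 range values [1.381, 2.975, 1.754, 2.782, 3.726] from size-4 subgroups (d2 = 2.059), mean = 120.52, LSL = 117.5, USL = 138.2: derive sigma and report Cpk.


R_bar = (1.381 + 2.975 + 1.754 + 2.782 + 3.726) / 5 = 2.5236
sigma = R_bar / d2 = 2.5236 / 2.059 = 1.2256435
Cp = (USL - LSL)/(6*sigma) = (138.2 - 117.5)/(6*1.2256435) = 2.8148
Cpu = (138.2 - 120.52)/(3*1.2256435) = 4.8084
Cpl = (120.52 - 117.5)/(3*1.2256435) = 0.8213
Cpk = min(Cpu, Cpl) = 0.8213

0.8213


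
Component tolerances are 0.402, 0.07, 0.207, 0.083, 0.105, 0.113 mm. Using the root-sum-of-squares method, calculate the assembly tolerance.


RSS = sqrt(0.402^2 + 0.07^2 + 0.207^2 + 0.083^2 + 0.105^2 + 0.113^2)
= sqrt(0.240036)
= 0.4899

0.4899


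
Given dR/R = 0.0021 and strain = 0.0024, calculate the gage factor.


GF = (dR/R) / epsilon
= 0.0021 / 0.0024
= 0.8750

0.8750


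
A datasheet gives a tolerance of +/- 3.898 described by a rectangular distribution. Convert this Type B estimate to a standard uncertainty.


u_B = half_width / sqrt(3)
u_B = 3.898 / 1.7320508
u_B = 2.2505

2.2505


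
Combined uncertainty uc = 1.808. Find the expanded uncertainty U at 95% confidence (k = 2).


U = k * uc
U = 2 * 1.808
U = 3.6160

3.6160


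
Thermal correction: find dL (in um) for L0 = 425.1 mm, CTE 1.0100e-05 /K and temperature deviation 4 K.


dL = L * alpha * dT
= 425.1 * 1.0100e-05 * 4
= 0.0171740 mm
dL_um = 0.0171740 * 1000 = 17.1740 um

17.1740


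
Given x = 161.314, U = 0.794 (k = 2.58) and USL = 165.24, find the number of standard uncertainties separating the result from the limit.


u = U / k = 0.794 / 2.58 = 0.30775194
margin = |USL - x| = |165.24 - 161.314| = 3.926
z = margin / u = 3.926 / 0.30775194
z = 12.7570

12.7570


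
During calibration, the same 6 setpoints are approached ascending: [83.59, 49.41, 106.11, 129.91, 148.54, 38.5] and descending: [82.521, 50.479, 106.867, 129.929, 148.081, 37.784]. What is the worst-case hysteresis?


|83.59 - 82.521| = 1.0690
|49.41 - 50.479| = 1.0690
|106.11 - 106.867| = 0.7570
|129.91 - 129.929| = 0.0190
|148.54 - 148.081| = 0.4590
|38.5 - 37.784| = 0.7160
hysteresis = max(diffs) = 1.0690

1.0690


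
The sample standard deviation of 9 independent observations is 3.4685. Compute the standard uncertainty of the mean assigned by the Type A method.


u_A = s / sqrt(n)
u_A = 3.4685 / sqrt(9)
u_A = 3.4685 / 3
u_A = 1.1562

1.1562


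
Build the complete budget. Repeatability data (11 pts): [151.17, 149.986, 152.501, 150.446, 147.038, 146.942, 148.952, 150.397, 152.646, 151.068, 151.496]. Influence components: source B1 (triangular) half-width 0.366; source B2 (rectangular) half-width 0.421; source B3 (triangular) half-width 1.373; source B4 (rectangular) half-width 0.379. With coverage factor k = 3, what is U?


mean = (151.17 + 149.986 + 152.501 + 150.446 + 147.038 + 146.942 + 148.952 + 150.397 + 152.646 + 151.068 + 151.496) / 11 = 150.2401818
s = sqrt(sum((x - mean)^2)/(n-1)) = 1.9222156
u_A = s / sqrt(n) = 1.9222156 / sqrt(11) = 0.57956981
u_B1 = 0.366 / sqrt(6) = 0.14941887
u_B2 = 0.421 / sqrt(3) = 0.24306446
u_B3 = 1.373 / sqrt(6) = 0.5605249
u_B4 = 0.379 / sqrt(3) = 0.21881575
uc = sqrt(0.57956981^2 + 0.14941887^2 + 0.24306446^2 + 0.5605249^2 + 0.21881575^2) = 0.88282274
U = k * uc = 3 * 0.88282274
U = 2.6485

2.6485


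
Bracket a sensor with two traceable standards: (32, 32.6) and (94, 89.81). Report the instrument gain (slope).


slope = (y2 - y1) / (x2 - x1)
= (89.81 - 32.6) / (94 - 32)
= 57.2100 / 62
= 0.9227

0.9227


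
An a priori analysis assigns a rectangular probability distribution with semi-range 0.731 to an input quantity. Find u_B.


u_B = half_width / sqrt(3)
u_B = 0.731 / 1.7320508
u_B = 0.4220

0.4220


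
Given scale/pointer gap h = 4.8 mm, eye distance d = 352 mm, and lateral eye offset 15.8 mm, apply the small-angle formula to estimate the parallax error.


error = h * offset / d
= 4.8 * 15.8 / 352
= 0.2155

0.2155


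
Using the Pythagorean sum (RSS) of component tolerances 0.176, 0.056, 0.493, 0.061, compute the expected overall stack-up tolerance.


RSS = sqrt(0.176^2 + 0.056^2 + 0.493^2 + 0.061^2)
= sqrt(0.280882)
= 0.5300

0.5300


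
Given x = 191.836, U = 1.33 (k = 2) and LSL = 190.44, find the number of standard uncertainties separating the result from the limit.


u = U / k = 1.33 / 2 = 0.665
margin = |LSL - x| = |190.44 - 191.836| = 1.396
z = margin / u = 1.396 / 0.665
z = 2.0992

2.0992


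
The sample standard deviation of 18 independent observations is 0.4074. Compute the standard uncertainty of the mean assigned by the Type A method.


u_A = s / sqrt(n)
u_A = 0.4074 / sqrt(18)
u_A = 0.4074 / 4.2426407
u_A = 0.0960

0.0960


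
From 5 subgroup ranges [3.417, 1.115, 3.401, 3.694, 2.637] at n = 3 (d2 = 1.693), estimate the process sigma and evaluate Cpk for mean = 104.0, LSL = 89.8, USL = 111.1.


R_bar = (3.417 + 1.115 + 3.401 + 3.694 + 2.637) / 5 = 2.8528
sigma = R_bar / d2 = 2.8528 / 1.693 = 1.6850561
Cp = (USL - LSL)/(6*sigma) = (111.1 - 89.8)/(6*1.6850561) = 2.1068
Cpu = (111.1 - 104.0)/(3*1.6850561) = 1.4045
Cpl = (104.0 - 89.8)/(3*1.6850561) = 2.8090
Cpk = min(Cpu, Cpl) = 1.4045

1.4045


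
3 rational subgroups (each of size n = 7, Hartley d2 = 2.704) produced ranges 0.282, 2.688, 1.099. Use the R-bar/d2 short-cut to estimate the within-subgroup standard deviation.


R_bar = (0.282 + 2.688 + 1.099) / 3
R_bar = 4.069 / 3 = 1.3563333
sigma_hat = R_bar / d2 = 1.3563333 / 2.704 = 0.5016

0.5016


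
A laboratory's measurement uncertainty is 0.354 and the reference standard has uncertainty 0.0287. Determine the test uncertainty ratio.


TUR = u_lab / u_ref
= 0.354 / 0.0287
= 12.3345

12.3345


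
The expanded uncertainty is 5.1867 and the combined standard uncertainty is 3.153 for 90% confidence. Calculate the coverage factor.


k = U / uc
k = 5.1867 / 3.153
k = 1.645

1.645


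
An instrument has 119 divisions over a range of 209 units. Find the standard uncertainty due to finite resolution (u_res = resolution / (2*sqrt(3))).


resolution = range / divisions
resolution = 209 / 119 = 1.7563025
u_res = resolution / (2*sqrt(3))
u_res = 1.7563025 / 3.4641016
u_res = 0.5070

0.5070


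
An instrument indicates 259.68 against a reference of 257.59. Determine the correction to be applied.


Correction = standard - reading
= 257.59 - 259.68
= -2.0900

-2.0900


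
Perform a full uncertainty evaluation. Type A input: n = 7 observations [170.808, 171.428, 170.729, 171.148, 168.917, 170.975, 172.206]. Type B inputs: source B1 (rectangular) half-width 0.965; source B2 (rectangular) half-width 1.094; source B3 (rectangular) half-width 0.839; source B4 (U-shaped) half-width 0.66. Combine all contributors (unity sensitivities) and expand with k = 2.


mean = (170.808 + 171.428 + 170.729 + 171.148 + 168.917 + 170.975 + 172.206) / 7 = 170.8872857
s = sqrt(sum((x - mean)^2)/(n-1)) = 1.0016995
u_A = s / sqrt(n) = 1.0016995 / sqrt(7) = 0.37860682
u_B1 = 0.965 / sqrt(3) = 0.55714301
u_B2 = 1.094 / sqrt(3) = 0.63162119
u_B3 = 0.839 / sqrt(3) = 0.48439688
u_B4 = 0.66 / sqrt(2) = 0.46669048
uc = sqrt(0.37860682^2 + 0.55714301^2 + 0.63162119^2 + 0.48439688^2 + 0.46669048^2) = 1.142426
U = k * uc = 2 * 1.142426
U = 2.2849

2.2849


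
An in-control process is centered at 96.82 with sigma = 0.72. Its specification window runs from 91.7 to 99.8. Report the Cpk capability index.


Cpu = (USL - mean) / (3*sigma) = (99.8 - 96.82) / (3*0.72) = 1.3796
Cpl = (mean - LSL) / (3*sigma) = (96.82 - 91.7) / (3*0.72) = 2.3704
Cpk = min(Cpu, Cpl) = 1.3796

1.3796


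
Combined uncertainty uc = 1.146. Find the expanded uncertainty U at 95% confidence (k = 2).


U = k * uc
U = 2 * 1.146
U = 2.2920

2.2920


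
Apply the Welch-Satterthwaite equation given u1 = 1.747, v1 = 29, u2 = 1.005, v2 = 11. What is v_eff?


uc = sqrt(u1^2 + u2^2) = sqrt(1.747^2 + 1.005^2) = 2.0154488
v_eff = uc^4 / (u1^4/v1 + u2^4/v2)
= 2.0154488^4 / (1.747^4/29 + 1.005^4/11)
= 16.500119 / 0.41393954
v_eff = 39.8612

39.8612


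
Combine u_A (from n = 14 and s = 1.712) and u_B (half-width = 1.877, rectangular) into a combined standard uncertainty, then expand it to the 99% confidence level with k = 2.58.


u_A = s / sqrt(n) = 1.712 / sqrt(14) = 0.45755125
u_B = half_width / sqrt(3) = 1.877 / sqrt(3) = 1.0836865
uc = sqrt(u_A^2 + u_B^2) = sqrt(0.45755125^2 + 1.0836865^2) = 1.1763204
U = k * uc = 2.58 * 1.1763204
U = 3.0349

3.0349


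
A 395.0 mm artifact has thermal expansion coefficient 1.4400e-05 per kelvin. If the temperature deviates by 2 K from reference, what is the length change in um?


dL = L * alpha * dT
= 395.0 * 1.4400e-05 * 2
= 0.0113760 mm
dL_um = 0.0113760 * 1000 = 11.3760 um

11.3760


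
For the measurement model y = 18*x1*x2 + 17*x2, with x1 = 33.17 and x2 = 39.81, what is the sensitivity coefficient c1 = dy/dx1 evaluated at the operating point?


y = 18*x1*x2 + 17*x2
dy/dx1 = 18*x2
Evaluate at x2 = 39.81: c1 = 18 * 39.81
c1 = 716.5800

716.5800


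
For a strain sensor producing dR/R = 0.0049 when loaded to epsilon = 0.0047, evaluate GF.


GF = (dR/R) / epsilon
= 0.0049 / 0.0047
= 1.0426

1.0426


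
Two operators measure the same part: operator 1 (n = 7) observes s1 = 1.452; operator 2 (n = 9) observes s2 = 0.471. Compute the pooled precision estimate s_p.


s_p = sqrt(((n1-1)*s1^2 + (n2-1)*s2^2) / (n1+n2-2))
numerator = (7-1)*1.452^2 + (9-1)*0.471^2 = 12.649824 + 1.774728 = 14.424552
denominator = 7 + 9 - 2 = 14
s_p^2 = 14.424552 / 14 = 1.0303251
s_p = sqrt(1.0303251) = 1.0150

1.0150


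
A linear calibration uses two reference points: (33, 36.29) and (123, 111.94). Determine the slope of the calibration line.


slope = (y2 - y1) / (x2 - x1)
= (111.94 - 36.29) / (123 - 33)
= 75.6500 / 90
= 0.8406

0.8406


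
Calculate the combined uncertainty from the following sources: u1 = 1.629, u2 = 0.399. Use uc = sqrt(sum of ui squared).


uc = sqrt(1.629^2 + 0.399^2)
uc = sqrt(2.812842)
uc = 1.6772

1.6772


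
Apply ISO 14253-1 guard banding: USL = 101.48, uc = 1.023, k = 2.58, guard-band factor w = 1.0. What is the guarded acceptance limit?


U = k * uc = 2.58 * 1.023 = 2.63934
guard band g = w * U = 1.0 * 2.63934 = 2.63934
AL = USL - g = 101.48 - 2.63934
AL = 98.8407

98.8407


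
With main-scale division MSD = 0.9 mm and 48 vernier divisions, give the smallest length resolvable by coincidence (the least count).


LC = MSD / n_div
= 0.9 / 48
= 0.0187

0.0187


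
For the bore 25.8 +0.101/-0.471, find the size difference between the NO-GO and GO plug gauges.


GO = nominal - lower_tol (smallest hole = maximum material condition)
GO = 25.8 - 0.471 = 25.329
NO-GO = nominal + upper_tol (largest hole = least material condition)
NO-GO = 25.8 + 0.101 = 25.901
spread = NO-GO - GO = 25.901 - 25.329 = 0.5720

0.5720


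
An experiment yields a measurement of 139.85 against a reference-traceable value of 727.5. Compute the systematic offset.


Systematic error = measured - true
= 139.85 - 727.5
= -587.6500

-587.6500


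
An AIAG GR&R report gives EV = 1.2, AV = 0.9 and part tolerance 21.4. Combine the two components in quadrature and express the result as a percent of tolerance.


GRR = sqrt(EV^2 + AV^2) = sqrt(1.2^2 + 0.9^2) = 1.5
%GRR = GRR / tol * 100 = 1.5 / 21.4 * 100
%GRR = 7.0093

7.0093


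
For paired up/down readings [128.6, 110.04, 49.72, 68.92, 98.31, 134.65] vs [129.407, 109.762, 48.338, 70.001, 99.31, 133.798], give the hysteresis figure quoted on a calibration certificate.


|128.6 - 129.407| = 0.8070
|110.04 - 109.762| = 0.2780
|49.72 - 48.338| = 1.3820
|68.92 - 70.001| = 1.0810
|98.31 - 99.31| = 1.0000
|134.65 - 133.798| = 0.8520
hysteresis = max(diffs) = 1.3820

1.3820


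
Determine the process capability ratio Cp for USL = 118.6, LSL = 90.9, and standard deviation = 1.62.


Cp = (USL - LSL) / (6 * sigma)
= (118.6 - 90.9) / (6 * 1.62)
= 27.7000 / 9.7200
= 2.8498

2.8498


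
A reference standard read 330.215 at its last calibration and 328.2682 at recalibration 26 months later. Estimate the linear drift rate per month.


rate = (v2 - v1) / months
= (328.2682 - 330.215) / 26
= -1.9468 / 26
= -0.0749

-0.0749


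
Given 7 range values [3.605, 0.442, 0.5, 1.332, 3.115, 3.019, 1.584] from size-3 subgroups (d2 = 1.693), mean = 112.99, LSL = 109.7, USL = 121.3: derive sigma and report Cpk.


R_bar = (3.605 + 0.442 + 0.5 + 1.332 + 3.115 + 3.019 + 1.584) / 7 = 1.9424286
sigma = R_bar / d2 = 1.9424286 / 1.693 = 1.1473294
Cp = (USL - LSL)/(6*sigma) = (121.3 - 109.7)/(6*1.1473294) = 1.6851
Cpu = (121.3 - 112.99)/(3*1.1473294) = 2.4143
Cpl = (112.99 - 109.7)/(3*1.1473294) = 0.9558
Cpk = min(Cpu, Cpl) = 0.9558

0.9558


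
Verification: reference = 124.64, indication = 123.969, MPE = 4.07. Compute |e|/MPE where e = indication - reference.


e = indication - reference = 123.969 - 124.64 = -0.6710
|e| = 0.6710
ratio = |e| / MPE = 0.6710 / 4.07
ratio = 0.1649

0.1649


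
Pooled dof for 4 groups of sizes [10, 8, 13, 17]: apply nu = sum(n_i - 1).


nu = sum_i (n_i - 1)
nu = ((10 - 1) + (8 - 1) + (13 - 1) + (17 - 1))
nu = 9 + 7 + 12 + 16
nu = 44

44


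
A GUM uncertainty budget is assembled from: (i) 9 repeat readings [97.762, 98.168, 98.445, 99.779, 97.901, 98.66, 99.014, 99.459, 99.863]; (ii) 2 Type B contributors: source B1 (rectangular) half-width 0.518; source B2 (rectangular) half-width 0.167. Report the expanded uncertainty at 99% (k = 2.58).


mean = (97.762 + 98.168 + 98.445 + 99.779 + 97.901 + 98.66 + 99.014 + 99.459 + 99.863) / 9 = 98.78344444
s = sqrt(sum((x - mean)^2)/(n-1)) = 0.79030961
u_A = s / sqrt(n) = 0.79030961 / sqrt(9) = 0.26343654
u_B1 = 0.518 / sqrt(3) = 0.29906744
u_B2 = 0.167 / sqrt(3) = 0.096417495
uc = sqrt(0.26343654^2 + 0.29906744^2 + 0.096417495^2) = 0.41004448
U = k * uc = 2.58 * 0.41004448
U = 1.0579

1.0579


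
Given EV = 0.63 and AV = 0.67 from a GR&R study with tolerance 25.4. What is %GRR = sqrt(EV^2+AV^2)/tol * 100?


GRR = sqrt(EV^2 + AV^2) = sqrt(0.63^2 + 0.67^2) = 0.91967386
%GRR = GRR / tol * 100 = 0.91967386 / 25.4 * 100
%GRR = 3.6208

3.6208


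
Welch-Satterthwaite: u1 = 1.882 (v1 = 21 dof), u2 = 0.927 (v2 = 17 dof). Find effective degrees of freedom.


uc = sqrt(u1^2 + u2^2) = sqrt(1.882^2 + 0.927^2) = 2.0979163
v_eff = uc^4 / (u1^4/v1 + u2^4/v2)
= 2.0979163^4 / (1.882^4/21 + 0.927^4/17)
= 19.371026 / 0.64082972
v_eff = 30.2280

30.2280


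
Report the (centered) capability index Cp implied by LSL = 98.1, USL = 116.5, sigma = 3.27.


Cp = (USL - LSL) / (6 * sigma)
= (116.5 - 98.1) / (6 * 3.27)
= 18.4000 / 19.6200
= 0.9378

0.9378


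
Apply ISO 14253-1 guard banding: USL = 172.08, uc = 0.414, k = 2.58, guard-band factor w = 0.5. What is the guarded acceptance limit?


U = k * uc = 2.58 * 0.414 = 1.06812
guard band g = w * U = 0.5 * 1.06812 = 0.53406
AL = USL - g = 172.08 - 0.53406
AL = 171.5459

171.5459


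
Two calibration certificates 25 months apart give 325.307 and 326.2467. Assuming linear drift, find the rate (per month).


rate = (v2 - v1) / months
= (326.2467 - 325.307) / 25
= 0.9397 / 25
= 0.0376

0.0376


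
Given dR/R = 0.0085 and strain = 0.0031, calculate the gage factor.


GF = (dR/R) / epsilon
= 0.0085 / 0.0031
= 2.7419

2.7419


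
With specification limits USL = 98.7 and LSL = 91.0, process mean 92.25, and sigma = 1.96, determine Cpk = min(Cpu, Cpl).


Cpu = (USL - mean) / (3*sigma) = (98.7 - 92.25) / (3*1.96) = 1.0969
Cpl = (mean - LSL) / (3*sigma) = (92.25 - 91.0) / (3*1.96) = 0.2126
Cpk = min(Cpu, Cpl) = 0.2126

0.2126


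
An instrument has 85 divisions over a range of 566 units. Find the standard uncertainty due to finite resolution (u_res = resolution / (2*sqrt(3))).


resolution = range / divisions
resolution = 566 / 85 = 6.6588235
u_res = resolution / (2*sqrt(3))
u_res = 6.6588235 / 3.4641016
u_res = 1.9222

1.9222


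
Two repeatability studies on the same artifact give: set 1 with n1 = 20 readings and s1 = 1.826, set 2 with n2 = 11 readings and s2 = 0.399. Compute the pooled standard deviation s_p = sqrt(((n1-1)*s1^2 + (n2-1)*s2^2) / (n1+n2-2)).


s_p = sqrt(((n1-1)*s1^2 + (n2-1)*s2^2) / (n1+n2-2))
numerator = (20-1)*1.826^2 + (11-1)*0.399^2 = 63.351244 + 1.59201 = 64.943254
denominator = 20 + 11 - 2 = 29
s_p^2 = 64.943254 / 29 = 2.2394226
s_p = sqrt(2.2394226) = 1.4965

1.4965


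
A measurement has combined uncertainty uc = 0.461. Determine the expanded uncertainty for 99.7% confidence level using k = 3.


U = k * uc
U = 3 * 0.461
U = 1.3830

1.3830


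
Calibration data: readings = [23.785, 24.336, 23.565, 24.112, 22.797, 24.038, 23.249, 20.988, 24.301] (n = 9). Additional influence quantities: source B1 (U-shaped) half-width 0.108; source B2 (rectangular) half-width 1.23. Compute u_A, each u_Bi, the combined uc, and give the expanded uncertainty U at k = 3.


mean = (23.785 + 24.336 + 23.565 + 24.112 + 22.797 + 24.038 + 23.249 + 20.988 + 24.301) / 9 = 23.46344444
s = sqrt(sum((x - mean)^2)/(n-1)) = 1.0574298
u_A = s / sqrt(n) = 1.0574298 / sqrt(9) = 0.3524766
u_B1 = 0.108 / sqrt(2) = 0.076367532
u_B2 = 1.23 / sqrt(3) = 0.71014083
uc = sqrt(0.3524766^2 + 0.076367532^2 + 0.71014083^2) = 0.79647458
U = k * uc = 3 * 0.79647458
U = 2.3894

2.3894


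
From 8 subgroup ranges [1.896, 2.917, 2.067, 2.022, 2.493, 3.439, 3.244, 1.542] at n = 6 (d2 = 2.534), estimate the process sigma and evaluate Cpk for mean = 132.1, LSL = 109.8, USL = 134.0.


R_bar = (1.896 + 2.917 + 2.067 + 2.022 + 2.493 + 3.439 + 3.244 + 1.542) / 8 = 2.4525
sigma = R_bar / d2 = 2.4525 / 2.534 = 0.96783741
Cp = (USL - LSL)/(6*sigma) = (134.0 - 109.8)/(6*0.96783741) = 4.1674
Cpu = (134.0 - 132.1)/(3*0.96783741) = 0.6544
Cpl = (132.1 - 109.8)/(3*0.96783741) = 7.6804
Cpk = min(Cpu, Cpl) = 0.6544

0.6544


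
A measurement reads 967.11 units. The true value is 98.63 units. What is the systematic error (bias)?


Systematic error = measured - true
= 967.11 - 98.63
= 868.4800

868.4800


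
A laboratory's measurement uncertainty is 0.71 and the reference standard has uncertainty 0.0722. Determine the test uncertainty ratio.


TUR = u_lab / u_ref
= 0.71 / 0.0722
= 9.8338

9.8338


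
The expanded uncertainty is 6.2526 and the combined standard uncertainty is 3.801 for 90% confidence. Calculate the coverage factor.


k = U / uc
k = 6.2526 / 3.801
k = 1.645

1.645


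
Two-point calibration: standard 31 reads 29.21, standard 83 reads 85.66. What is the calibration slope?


slope = (y2 - y1) / (x2 - x1)
= (85.66 - 29.21) / (83 - 31)
= 56.4500 / 52
= 1.0856

1.0856


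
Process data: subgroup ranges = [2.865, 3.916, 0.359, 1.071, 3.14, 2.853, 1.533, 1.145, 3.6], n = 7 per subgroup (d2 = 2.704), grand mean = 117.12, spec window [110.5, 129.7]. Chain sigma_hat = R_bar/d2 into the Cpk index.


R_bar = (2.865 + 3.916 + 0.359 + 1.071 + 3.14 + 2.853 + 1.533 + 1.145 + 3.6) / 9 = 2.2757778
sigma = R_bar / d2 = 2.2757778 / 2.704 = 0.8416338
Cp = (USL - LSL)/(6*sigma) = (129.7 - 110.5)/(6*0.8416338) = 3.8021
Cpu = (129.7 - 117.12)/(3*0.8416338) = 4.9824
Cpl = (117.12 - 110.5)/(3*0.8416338) = 2.6219
Cpk = min(Cpu, Cpl) = 2.6219

2.6219


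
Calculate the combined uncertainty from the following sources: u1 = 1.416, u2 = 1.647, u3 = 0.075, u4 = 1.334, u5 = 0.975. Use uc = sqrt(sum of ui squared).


uc = sqrt(1.416^2 + 1.647^2 + 0.075^2 + 1.334^2 + 0.975^2)
uc = sqrt(7.453471)
uc = 2.7301

2.7301


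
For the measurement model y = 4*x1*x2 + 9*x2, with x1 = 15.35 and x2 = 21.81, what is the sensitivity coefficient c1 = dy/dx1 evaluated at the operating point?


y = 4*x1*x2 + 9*x2
dy/dx1 = 4*x2
Evaluate at x2 = 21.81: c1 = 4 * 21.81
c1 = 87.2400

87.2400


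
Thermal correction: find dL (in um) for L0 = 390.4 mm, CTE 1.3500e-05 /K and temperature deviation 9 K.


dL = L * alpha * dT
= 390.4 * 1.3500e-05 * 9
= 0.0474336 mm
dL_um = 0.0474336 * 1000 = 47.4336 um

47.4336


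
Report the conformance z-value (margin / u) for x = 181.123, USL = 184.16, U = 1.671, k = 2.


u = U / k = 1.671 / 2 = 0.8355
margin = |USL - x| = |184.16 - 181.123| = 3.037
z = margin / u = 3.037 / 0.8355
z = 3.6349

3.6349


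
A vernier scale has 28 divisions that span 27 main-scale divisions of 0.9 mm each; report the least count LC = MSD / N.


LC = MSD / n_div
= 0.9 / 28
= 0.0321

0.0321


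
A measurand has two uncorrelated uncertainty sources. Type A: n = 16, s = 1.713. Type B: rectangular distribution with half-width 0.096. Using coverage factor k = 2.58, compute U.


u_A = s / sqrt(n) = 1.713 / sqrt(16) = 0.42825
u_B = half_width / sqrt(3) = 0.096 / sqrt(3) = 0.055425626
uc = sqrt(u_A^2 + u_B^2) = sqrt(0.42825^2 + 0.055425626^2) = 0.43182179
U = k * uc = 2.58 * 0.43182179
U = 1.1141

1.1141


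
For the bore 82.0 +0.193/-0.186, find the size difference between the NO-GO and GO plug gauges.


GO = nominal - lower_tol (smallest hole = maximum material condition)
GO = 82.0 - 0.186 = 81.814
NO-GO = nominal + upper_tol (largest hole = least material condition)
NO-GO = 82.0 + 0.193 = 82.193
spread = NO-GO - GO = 82.193 - 81.814 = 0.3790

0.3790


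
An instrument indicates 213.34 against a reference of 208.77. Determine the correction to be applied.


Correction = standard - reading
= 208.77 - 213.34
= -4.5700

-4.5700


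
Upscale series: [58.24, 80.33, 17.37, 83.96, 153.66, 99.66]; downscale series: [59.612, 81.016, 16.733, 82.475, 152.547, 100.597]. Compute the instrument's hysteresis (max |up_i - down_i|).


|58.24 - 59.612| = 1.3720
|80.33 - 81.016| = 0.6860
|17.37 - 16.733| = 0.6370
|83.96 - 82.475| = 1.4850
|153.66 - 152.547| = 1.1130
|99.66 - 100.597| = 0.9370
hysteresis = max(diffs) = 1.4850

1.4850


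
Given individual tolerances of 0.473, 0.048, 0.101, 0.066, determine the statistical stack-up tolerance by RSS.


RSS = sqrt(0.473^2 + 0.048^2 + 0.101^2 + 0.066^2)
= sqrt(0.24059)
= 0.4905

0.4905


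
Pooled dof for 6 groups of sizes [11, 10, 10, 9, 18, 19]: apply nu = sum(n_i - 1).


nu = sum_i (n_i - 1)
nu = ((11 - 1) + (10 - 1) + (10 - 1) + (9 - 1) + (18 - 1) + (19 - 1))
nu = 10 + 9 + 9 + 8 + 17 + 18
nu = 71

71


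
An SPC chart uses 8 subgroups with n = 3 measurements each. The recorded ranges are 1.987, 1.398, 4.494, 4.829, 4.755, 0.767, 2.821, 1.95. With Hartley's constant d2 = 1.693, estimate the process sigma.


R_bar = (1.987 + 1.398 + 4.494 + 4.829 + 4.755 + 0.767 + 2.821 + 1.95) / 8
R_bar = 23.001 / 8 = 2.875125
sigma_hat = R_bar / d2 = 2.875125 / 1.693 = 1.6982

1.6982


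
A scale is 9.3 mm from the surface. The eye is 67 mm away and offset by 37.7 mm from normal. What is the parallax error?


error = h * offset / d
= 9.3 * 37.7 / 67
= 5.2330

5.2330


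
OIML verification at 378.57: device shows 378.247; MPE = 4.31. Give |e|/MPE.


e = indication - reference = 378.247 - 378.57 = -0.3230
|e| = 0.3230
ratio = |e| / MPE = 0.3230 / 4.31
ratio = 0.0749

0.0749


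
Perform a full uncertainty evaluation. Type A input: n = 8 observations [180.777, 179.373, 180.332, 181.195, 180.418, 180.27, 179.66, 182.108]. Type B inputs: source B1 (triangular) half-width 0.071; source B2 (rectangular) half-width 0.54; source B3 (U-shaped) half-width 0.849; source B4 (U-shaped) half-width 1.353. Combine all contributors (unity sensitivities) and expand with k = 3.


mean = (180.777 + 179.373 + 180.332 + 181.195 + 180.418 + 180.27 + 179.66 + 182.108) / 8 = 180.516625
s = sqrt(sum((x - mean)^2)/(n-1)) = 0.86245363
u_A = s / sqrt(n) = 0.86245363 / sqrt(8) = 0.30492341
u_B1 = 0.071 / sqrt(6) = 0.028985629
u_B2 = 0.54 / sqrt(3) = 0.31176915
u_B3 = 0.849 / sqrt(2) = 0.60033366
u_B4 = 1.353 / sqrt(2) = 0.95671547
uc = sqrt(0.30492341^2 + 0.028985629^2 + 0.31176915^2 + 0.60033366^2 + 0.95671547^2) = 1.2110836
U = k * uc = 3 * 1.2110836
U = 3.6333

3.6333


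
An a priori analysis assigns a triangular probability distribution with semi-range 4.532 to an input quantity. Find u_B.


u_B = half_width / sqrt(6)
u_B = 4.532 / 2.4494897
u_B = 1.8502

1.8502


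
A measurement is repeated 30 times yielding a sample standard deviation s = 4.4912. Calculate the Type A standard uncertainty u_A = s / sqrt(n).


u_A = s / sqrt(n)
u_A = 4.4912 / sqrt(30)
u_A = 4.4912 / 5.4772256
u_A = 0.8200

0.8200


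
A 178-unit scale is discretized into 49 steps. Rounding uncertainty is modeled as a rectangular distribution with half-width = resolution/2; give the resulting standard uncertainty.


resolution = range / divisions
resolution = 178 / 49 = 3.6326531
u_res = resolution / (2*sqrt(3))
u_res = 3.6326531 / 3.4641016
u_res = 1.0487

1.0487


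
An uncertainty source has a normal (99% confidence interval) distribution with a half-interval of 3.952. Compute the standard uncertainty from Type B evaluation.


u_B = half_width / 2.576
u_B = 3.952 / 2.576
u_B = 1.5342

1.5342


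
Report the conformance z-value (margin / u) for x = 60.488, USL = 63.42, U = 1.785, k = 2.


u = U / k = 1.785 / 2 = 0.8925
margin = |USL - x| = |63.42 - 60.488| = 2.932
z = margin / u = 2.932 / 0.8925
z = 3.2852

3.2852


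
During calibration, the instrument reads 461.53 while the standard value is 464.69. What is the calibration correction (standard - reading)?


Correction = standard - reading
= 464.69 - 461.53
= 3.1600

3.1600


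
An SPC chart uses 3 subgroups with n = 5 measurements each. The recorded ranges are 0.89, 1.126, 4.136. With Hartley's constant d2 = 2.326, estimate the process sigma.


R_bar = (0.89 + 1.126 + 4.136) / 3
R_bar = 6.152 / 3 = 2.0506667
sigma_hat = R_bar / d2 = 2.0506667 / 2.326 = 0.8816

0.8816


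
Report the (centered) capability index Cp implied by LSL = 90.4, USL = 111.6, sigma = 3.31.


Cp = (USL - LSL) / (6 * sigma)
= (111.6 - 90.4) / (6 * 3.31)
= 21.2000 / 19.8600
= 1.0675

1.0675


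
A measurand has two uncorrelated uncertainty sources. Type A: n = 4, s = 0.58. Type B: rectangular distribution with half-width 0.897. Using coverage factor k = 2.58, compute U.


u_A = s / sqrt(n) = 0.58 / sqrt(4) = 0.29
u_B = half_width / sqrt(3) = 0.897 / sqrt(3) = 0.51788319
uc = sqrt(u_A^2 + u_B^2) = sqrt(0.29^2 + 0.51788319^2) = 0.59355118
U = k * uc = 2.58 * 0.59355118
U = 1.5314

1.5314


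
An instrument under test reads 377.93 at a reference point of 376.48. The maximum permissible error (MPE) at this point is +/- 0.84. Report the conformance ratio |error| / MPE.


e = indication - reference = 377.93 - 376.48 = 1.4500
|e| = 1.4500
ratio = |e| / MPE = 1.4500 / 0.84
ratio = 1.7262

1.7262


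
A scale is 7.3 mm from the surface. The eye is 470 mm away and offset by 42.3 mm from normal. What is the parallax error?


error = h * offset / d
= 7.3 * 42.3 / 470
= 0.6570

0.6570


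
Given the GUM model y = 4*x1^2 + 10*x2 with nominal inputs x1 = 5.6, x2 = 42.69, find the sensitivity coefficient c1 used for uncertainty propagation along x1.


y = 4*x1^2 + 10*x2
dy/dx1 = 2*4*x1
Evaluate at x1 = 5.6: c1 = 8 * 5.6
c1 = 44.8000

44.8000


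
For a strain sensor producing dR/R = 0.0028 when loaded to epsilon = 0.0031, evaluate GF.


GF = (dR/R) / epsilon
= 0.0028 / 0.0031
= 0.9032

0.9032


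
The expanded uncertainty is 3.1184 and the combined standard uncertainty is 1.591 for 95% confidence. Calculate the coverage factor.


k = U / uc
k = 3.1184 / 1.591
k = 1.96

1.96


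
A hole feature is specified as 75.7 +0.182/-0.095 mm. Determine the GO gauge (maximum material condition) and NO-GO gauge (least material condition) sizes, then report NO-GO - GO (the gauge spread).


GO = nominal - lower_tol (smallest hole = maximum material condition)
GO = 75.7 - 0.095 = 75.605
NO-GO = nominal + upper_tol (largest hole = least material condition)
NO-GO = 75.7 + 0.182 = 75.882
spread = NO-GO - GO = 75.882 - 75.605 = 0.2770

0.2770


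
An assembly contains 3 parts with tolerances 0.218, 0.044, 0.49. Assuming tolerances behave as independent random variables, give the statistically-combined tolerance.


RSS = sqrt(0.218^2 + 0.044^2 + 0.49^2)
= sqrt(0.28956)
= 0.5381

0.5381


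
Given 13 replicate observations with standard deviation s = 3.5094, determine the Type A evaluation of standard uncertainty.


u_A = s / sqrt(n)
u_A = 3.5094 / sqrt(13)
u_A = 3.5094 / 3.6055513
u_A = 0.9733

0.9733


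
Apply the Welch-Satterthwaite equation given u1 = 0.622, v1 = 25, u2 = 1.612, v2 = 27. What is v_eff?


uc = sqrt(u1^2 + u2^2) = sqrt(0.622^2 + 1.612^2) = 1.7278391
v_eff = uc^4 / (u1^4/v1 + u2^4/v2)
= 1.7278391^4 / (0.622^4/25 + 1.612^4/27)
= 8.9127801 / 0.2560772
v_eff = 34.8051

34.8051


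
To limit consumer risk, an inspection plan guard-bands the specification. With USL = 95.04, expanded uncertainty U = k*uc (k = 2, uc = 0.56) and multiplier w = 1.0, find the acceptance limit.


U = k * uc = 2 * 0.56 = 1.12
guard band g = w * U = 1.0 * 1.12 = 1.12
AL = USL - g = 95.04 - 1.12
AL = 93.9200

93.9200


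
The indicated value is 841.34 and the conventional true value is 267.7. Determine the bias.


Systematic error = measured - true
= 841.34 - 267.7
= 573.6400

573.6400


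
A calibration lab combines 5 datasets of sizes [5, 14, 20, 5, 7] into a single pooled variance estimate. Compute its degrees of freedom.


nu = sum_i (n_i - 1)
nu = ((5 - 1) + (14 - 1) + (20 - 1) + (5 - 1) + (7 - 1))
nu = 4 + 13 + 19 + 4 + 6
nu = 46

46


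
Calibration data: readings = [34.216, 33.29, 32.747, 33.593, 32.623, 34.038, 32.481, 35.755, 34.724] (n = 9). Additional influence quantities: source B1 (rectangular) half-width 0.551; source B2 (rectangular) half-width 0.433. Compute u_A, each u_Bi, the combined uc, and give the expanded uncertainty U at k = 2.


mean = (34.216 + 33.29 + 32.747 + 33.593 + 32.623 + 34.038 + 32.481 + 35.755 + 34.724) / 9 = 33.71855556
s = sqrt(sum((x - mean)^2)/(n-1)) = 1.0829734
u_A = s / sqrt(n) = 1.0829734 / sqrt(9) = 0.36099113
u_B1 = 0.551 / sqrt(3) = 0.31812
u_B2 = 0.433 / sqrt(3) = 0.24999267
uc = sqrt(0.36099113^2 + 0.31812^2 + 0.24999267^2) = 0.54222806
U = k * uc = 2 * 0.54222806
U = 1.0845

1.0845


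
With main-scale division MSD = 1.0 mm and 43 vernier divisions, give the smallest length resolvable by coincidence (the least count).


LC = MSD / n_div
= 1.0 / 43
= 0.0233

0.0233


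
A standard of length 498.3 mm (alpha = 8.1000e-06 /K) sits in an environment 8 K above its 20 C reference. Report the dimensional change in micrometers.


dL = L * alpha * dT
= 498.3 * 8.1000e-06 * 8
= 0.0322898 mm
dL_um = 0.0322898 * 1000 = 32.2898 um

32.2898


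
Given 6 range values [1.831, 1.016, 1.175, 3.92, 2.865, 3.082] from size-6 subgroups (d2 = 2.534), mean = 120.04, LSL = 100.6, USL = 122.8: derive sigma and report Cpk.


R_bar = (1.831 + 1.016 + 1.175 + 3.92 + 2.865 + 3.082) / 6 = 2.3148333
sigma = R_bar / d2 = 2.3148333 / 2.534 = 0.91350959
Cp = (USL - LSL)/(6*sigma) = (122.8 - 100.6)/(6*0.91350959) = 4.0503
Cpu = (122.8 - 120.04)/(3*0.91350959) = 1.0071
Cpl = (120.04 - 100.6)/(3*0.91350959) = 7.0935
Cpk = min(Cpu, Cpl) = 1.0071

1.0071


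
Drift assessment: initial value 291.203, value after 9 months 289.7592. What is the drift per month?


rate = (v2 - v1) / months
= (289.7592 - 291.203) / 9
= -1.4438 / 9
= -0.1604

-0.1604


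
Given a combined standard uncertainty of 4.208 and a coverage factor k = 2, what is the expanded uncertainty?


U = k * uc
U = 2 * 4.208
U = 8.4160

8.4160


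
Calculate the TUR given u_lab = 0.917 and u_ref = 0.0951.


TUR = u_lab / u_ref
= 0.917 / 0.0951
= 9.6425

9.6425


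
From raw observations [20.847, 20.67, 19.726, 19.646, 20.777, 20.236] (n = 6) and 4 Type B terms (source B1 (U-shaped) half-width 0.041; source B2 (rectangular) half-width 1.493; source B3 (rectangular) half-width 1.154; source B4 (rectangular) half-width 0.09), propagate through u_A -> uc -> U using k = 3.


mean = (20.847 + 20.67 + 19.726 + 19.646 + 20.777 + 20.236) / 6 = 20.317
s = sqrt(sum((x - mean)^2)/(n-1)) = 0.53351514
u_A = s / sqrt(n) = 0.53351514 / sqrt(6) = 0.21780664
u_B1 = 0.041 / sqrt(2) = 0.028991378
u_B2 = 1.493 / sqrt(3) = 0.86198395
u_B3 = 1.154 / sqrt(3) = 0.66626221
u_B4 = 0.09 / sqrt(3) = 0.051961524
uc = sqrt(0.21780664^2 + 0.028991378^2 + 0.86198395^2 + 0.66626221^2 + 0.051961524^2) = 1.1126104
U = k * uc = 3 * 1.1126104
U = 3.3378

3.3378


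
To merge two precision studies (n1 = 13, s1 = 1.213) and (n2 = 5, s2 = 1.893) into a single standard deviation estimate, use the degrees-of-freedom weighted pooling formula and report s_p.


s_p = sqrt(((n1-1)*s1^2 + (n2-1)*s2^2) / (n1+n2-2))
numerator = (13-1)*1.213^2 + (5-1)*1.893^2 = 17.656428 + 14.333796 = 31.990224
denominator = 13 + 5 - 2 = 16
s_p^2 = 31.990224 / 16 = 1.999389
s_p = sqrt(1.999389) = 1.4140

1.4140


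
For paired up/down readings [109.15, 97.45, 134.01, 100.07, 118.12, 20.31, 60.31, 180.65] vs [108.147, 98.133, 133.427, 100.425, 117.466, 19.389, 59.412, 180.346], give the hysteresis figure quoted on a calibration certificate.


|109.15 - 108.147| = 1.0030
|97.45 - 98.133| = 0.6830
|134.01 - 133.427| = 0.5830
|100.07 - 100.425| = 0.3550
|118.12 - 117.466| = 0.6540
|20.31 - 19.389| = 0.9210
|60.31 - 59.412| = 0.8980
|180.65 - 180.346| = 0.3040
hysteresis = max(diffs) = 1.0030

1.0030


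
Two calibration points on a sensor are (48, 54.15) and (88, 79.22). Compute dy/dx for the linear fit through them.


slope = (y2 - y1) / (x2 - x1)
= (79.22 - 54.15) / (88 - 48)
= 25.0700 / 40
= 0.6268

0.6268


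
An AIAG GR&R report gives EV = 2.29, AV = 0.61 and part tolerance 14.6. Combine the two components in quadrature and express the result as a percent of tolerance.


GRR = sqrt(EV^2 + AV^2) = sqrt(2.29^2 + 0.61^2) = 2.3698523
%GRR = GRR / tol * 100 = 2.3698523 / 14.6 * 100
%GRR = 16.2319

16.2319


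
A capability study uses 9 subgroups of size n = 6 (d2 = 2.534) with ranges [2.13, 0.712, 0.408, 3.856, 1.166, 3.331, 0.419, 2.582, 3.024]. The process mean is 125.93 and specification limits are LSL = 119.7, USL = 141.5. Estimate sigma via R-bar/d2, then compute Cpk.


R_bar = (2.13 + 0.712 + 0.408 + 3.856 + 1.166 + 3.331 + 0.419 + 2.582 + 3.024) / 9 = 1.9586667
sigma = R_bar / d2 = 1.9586667 / 2.534 = 0.7729545
Cp = (USL - LSL)/(6*sigma) = (141.5 - 119.7)/(6*0.7729545) = 4.7006
Cpu = (141.5 - 125.93)/(3*0.7729545) = 6.7145
Cpl = (125.93 - 119.7)/(3*0.7729545) = 2.6867
Cpk = min(Cpu, Cpl) = 2.6867

2.6867
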